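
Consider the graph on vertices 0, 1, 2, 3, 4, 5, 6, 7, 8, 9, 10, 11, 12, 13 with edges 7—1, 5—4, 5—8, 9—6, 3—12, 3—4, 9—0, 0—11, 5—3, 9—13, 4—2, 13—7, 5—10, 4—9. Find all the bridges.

The edges on the cycle 5-3-4-5 are not bridges since each lies on that cycle.
But removing 9—13 disconnects 9 from 13; removing 5—10 disconnects 5 from 10; removing 4—9 disconnects 4 from 9; removing 0—9 disconnects 0 from 9 — these are bridges.
In total 11 edges are bridges.

0-11, 0-9, 1-7, 10-5, 12-3, 13-7, 13-9, 2-4, 4-9, 5-8, 6-9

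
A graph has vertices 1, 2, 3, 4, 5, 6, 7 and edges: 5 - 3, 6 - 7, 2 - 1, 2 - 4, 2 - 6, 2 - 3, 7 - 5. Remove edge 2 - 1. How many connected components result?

Before removal there is 1 component.
2 - 1 is a bridge — removing it separates 2's side from 1's side.
After removal: 2 components.

2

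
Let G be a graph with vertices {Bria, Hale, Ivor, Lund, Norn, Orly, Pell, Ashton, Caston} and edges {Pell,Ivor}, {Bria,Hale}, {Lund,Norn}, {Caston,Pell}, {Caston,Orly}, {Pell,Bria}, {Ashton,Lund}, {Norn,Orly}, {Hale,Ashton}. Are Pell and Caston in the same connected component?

From Pell we can reach Bria, Hale, Ivor, Lund, Norn, Orly, Pell, Ashton, Caston, which includes Caston.

Yes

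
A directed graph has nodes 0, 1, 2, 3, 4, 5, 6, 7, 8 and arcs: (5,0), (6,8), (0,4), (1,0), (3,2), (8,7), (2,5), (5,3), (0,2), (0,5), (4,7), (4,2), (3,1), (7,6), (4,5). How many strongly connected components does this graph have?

2

{0, 1, 2, 3, 4, 5} are all mutually reachable — one SCC of size 6.
{6, 7, 8} are all mutually reachable — one SCC of size 3.
That gives 2 strongly connected components.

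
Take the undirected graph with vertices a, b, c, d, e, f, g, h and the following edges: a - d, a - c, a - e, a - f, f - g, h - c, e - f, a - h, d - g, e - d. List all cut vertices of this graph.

a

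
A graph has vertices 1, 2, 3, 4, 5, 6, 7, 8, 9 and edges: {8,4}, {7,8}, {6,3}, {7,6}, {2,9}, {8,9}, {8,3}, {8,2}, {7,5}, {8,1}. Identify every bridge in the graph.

1-8, 4-8, 5-7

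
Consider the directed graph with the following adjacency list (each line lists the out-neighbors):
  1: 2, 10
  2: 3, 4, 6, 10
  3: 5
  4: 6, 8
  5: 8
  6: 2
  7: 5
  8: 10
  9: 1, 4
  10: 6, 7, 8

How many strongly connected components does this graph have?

{2, 3, 4, 5, 6, 7, 8, 10} are all mutually reachable — one SCC of size 8.
{1} is an SCC by itself.
{9} is an SCC by itself.
That gives 3 strongly connected components.

3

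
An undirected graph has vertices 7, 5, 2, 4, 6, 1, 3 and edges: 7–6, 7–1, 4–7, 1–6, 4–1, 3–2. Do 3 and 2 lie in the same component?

Yes

From 3 we can reach 2, 3, which includes 2.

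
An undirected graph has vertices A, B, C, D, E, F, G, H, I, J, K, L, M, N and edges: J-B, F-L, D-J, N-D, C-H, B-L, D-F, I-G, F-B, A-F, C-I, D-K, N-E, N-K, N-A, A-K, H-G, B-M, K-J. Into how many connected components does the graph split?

2

Starting from C we can reach C, G, H, I. That is one component of size 4.
Starting from A we can reach A, B, D, E, F, J, K, L, M, N. That is one component of size 10.
Total: 2 components.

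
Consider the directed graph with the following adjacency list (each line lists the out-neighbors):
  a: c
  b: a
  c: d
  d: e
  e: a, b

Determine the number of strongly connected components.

1

{a, b, c, d, e} are all mutually reachable — one SCC of size 5.
That gives 1 strongly connected component.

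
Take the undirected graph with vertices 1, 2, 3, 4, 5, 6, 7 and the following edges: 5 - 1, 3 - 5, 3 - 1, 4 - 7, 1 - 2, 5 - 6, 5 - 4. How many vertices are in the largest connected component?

7

Starting from 1 we can reach 1, 2, 3, 4, 5, 6, 7. That is one component of size 7.
The largest has 7 vertices.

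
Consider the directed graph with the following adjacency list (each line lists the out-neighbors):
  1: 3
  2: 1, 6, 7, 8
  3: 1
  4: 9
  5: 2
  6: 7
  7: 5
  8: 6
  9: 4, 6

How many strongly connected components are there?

{2, 5, 6, 7, 8} are all mutually reachable — one SCC of size 5.
{1, 3} are all mutually reachable — one SCC of size 2.
{4, 9} are all mutually reachable — one SCC of size 2.
That gives 3 strongly connected components.

3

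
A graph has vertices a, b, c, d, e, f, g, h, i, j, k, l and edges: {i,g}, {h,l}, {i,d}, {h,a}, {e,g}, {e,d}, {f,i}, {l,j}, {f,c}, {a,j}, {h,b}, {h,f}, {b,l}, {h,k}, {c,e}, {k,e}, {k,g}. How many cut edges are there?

0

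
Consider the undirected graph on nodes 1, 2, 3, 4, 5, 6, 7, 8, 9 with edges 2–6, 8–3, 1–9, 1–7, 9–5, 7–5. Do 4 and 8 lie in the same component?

No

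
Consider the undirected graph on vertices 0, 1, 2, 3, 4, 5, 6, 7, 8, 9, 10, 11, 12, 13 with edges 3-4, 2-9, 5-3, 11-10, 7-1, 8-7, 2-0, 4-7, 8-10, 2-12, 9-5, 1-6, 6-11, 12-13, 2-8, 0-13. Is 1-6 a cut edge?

After removing 1-6, the path 1-7-8-10-11-6 still connects them, so the edge is not a bridge.

No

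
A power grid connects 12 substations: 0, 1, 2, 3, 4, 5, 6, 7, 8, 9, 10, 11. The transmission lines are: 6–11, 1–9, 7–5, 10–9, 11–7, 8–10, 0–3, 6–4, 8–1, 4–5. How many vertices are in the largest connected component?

5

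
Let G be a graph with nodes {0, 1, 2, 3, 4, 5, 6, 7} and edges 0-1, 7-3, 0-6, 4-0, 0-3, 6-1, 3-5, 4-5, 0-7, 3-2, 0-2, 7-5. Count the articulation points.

1

Removing 0 increases the component count from 1 to 2, so 0 is a cut vertex.
By contrast removing 2 leaves 1 component; it is not a cut vertex. No other vertex is a cut vertex either.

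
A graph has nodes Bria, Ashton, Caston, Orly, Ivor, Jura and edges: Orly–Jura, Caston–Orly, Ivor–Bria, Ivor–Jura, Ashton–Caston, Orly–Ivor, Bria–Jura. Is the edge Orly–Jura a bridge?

After removing Orly–Jura, the path Orly-Ivor-Jura still connects them, so the edge is not a bridge.

No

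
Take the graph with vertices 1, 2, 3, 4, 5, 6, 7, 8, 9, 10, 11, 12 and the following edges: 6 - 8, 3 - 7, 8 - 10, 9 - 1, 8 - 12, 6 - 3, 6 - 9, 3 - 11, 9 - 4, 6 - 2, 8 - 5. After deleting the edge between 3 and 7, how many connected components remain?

2

Before removal there is 1 component.
3 - 7 is a bridge — removing it separates 3's side from 7's side.
After removal: 2 components.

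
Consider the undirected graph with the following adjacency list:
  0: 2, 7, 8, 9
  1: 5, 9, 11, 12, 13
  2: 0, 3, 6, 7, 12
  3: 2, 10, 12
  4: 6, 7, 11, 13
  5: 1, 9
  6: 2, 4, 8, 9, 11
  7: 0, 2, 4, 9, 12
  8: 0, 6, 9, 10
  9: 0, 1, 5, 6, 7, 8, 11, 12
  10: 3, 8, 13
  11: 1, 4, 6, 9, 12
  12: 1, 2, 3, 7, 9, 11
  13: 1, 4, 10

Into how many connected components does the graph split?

1

Starting from 0 we can reach 0, 1, 2, 3, 4, 5, 6, 7, 8, 9, 10, 11, 12, 13. That is one component of size 14.
Total: 1 component.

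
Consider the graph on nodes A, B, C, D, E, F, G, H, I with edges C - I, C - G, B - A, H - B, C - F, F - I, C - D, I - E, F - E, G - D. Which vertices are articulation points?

Removing B increases the component count from 2 to 3, so B is a cut vertex.
Removing C increases the component count from 2 to 3, so C is a cut vertex.
By contrast removing E leaves 2 components; it is not a cut vertex. No other vertex is a cut vertex either.

B, C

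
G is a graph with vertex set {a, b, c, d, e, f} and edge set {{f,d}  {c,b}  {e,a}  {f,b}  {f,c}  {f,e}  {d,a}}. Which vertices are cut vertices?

Removing f increases the component count from 1 to 2, so f is a cut vertex.
By contrast removing b leaves 1 component; it is not a cut vertex. No other vertex is a cut vertex either.

f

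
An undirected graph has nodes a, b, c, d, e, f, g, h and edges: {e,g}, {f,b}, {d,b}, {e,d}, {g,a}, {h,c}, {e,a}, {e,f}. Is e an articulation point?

Deleting e raises the number of components from 2 to 3, so e is a cut vertex.

Yes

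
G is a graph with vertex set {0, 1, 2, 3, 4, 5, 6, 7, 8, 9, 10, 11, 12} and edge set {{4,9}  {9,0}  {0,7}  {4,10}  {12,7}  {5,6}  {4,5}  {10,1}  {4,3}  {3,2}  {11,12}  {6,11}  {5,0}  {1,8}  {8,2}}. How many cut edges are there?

The edges on the cycle 4-10-1-8-2-3-4 are not bridges since each lies on that cycle.
Every edge lies on some cycle, so there are no bridges.

0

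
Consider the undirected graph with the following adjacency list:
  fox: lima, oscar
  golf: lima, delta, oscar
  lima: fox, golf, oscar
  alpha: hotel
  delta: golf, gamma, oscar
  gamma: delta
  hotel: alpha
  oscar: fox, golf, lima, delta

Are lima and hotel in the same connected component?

The component containing lima is {fox, golf, lima, delta, gamma, oscar}, and hotel is not in it.

No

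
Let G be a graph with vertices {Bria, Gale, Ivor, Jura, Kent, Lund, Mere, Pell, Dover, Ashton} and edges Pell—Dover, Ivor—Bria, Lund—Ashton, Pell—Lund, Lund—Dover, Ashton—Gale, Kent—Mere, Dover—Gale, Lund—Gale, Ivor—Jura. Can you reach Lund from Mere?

No

The component containing Mere is {Kent, Mere}, and Lund is not in it.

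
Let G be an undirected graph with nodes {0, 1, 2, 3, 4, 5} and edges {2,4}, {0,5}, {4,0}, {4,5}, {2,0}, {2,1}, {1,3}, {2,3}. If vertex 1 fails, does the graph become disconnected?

Deleting 1 leaves 1 component (was 1) (its neighbors 2, 3 remain connected to each other), so 1 is not a cut vertex.

No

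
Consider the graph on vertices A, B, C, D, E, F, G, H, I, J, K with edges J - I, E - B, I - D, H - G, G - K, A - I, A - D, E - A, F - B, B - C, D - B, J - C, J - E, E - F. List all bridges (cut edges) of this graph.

G-H, G-K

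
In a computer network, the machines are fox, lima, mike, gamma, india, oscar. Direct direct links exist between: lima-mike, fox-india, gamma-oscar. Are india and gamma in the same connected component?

No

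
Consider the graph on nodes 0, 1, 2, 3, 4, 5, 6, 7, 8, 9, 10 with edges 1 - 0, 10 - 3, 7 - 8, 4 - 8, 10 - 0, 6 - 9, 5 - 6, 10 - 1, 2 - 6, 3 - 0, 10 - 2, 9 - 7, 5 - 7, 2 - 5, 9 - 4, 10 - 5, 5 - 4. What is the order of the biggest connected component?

11

Starting from 0 we can reach 0, 1, 2, 3, 4, 5, 6, 7, 8, 9, 10. That is one component of size 11.
The largest has 11 vertices.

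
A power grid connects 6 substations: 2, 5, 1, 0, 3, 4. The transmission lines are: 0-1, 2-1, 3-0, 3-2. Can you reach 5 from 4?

The component containing 4 is {4}, and 5 is not in it.

No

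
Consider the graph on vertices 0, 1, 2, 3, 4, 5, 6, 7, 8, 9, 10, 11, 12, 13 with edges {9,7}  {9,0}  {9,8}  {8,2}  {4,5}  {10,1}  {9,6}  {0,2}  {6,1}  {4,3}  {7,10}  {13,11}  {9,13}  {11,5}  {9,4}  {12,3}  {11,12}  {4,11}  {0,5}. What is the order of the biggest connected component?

Starting from 0 we can reach 0, 1, 2, 3, 4, 5, 6, 7, 8, 9, 10, 11, 12, 13. That is one component of size 14.
The largest has 14 vertices.

14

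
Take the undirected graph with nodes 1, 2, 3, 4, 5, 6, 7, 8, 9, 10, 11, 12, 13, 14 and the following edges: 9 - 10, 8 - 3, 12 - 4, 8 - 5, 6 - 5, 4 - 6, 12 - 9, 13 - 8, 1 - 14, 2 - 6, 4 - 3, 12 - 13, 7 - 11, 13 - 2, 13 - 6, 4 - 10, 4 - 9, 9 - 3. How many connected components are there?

3

Starting from 7 we can reach 7, 11. That is one component of size 2.
Starting from 1 we can reach 1, 14. That is one component of size 2.
Starting from 2 we can reach 2, 3, 4, 5, 6, 8, 9, 10, 12, 13. That is one component of size 10.
Total: 3 components.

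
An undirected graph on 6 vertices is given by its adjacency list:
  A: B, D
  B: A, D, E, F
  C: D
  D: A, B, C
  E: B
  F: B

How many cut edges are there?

3

The edges on the cycle B-D-A-B are not bridges since each lies on that cycle.
But removing F-B disconnects F from B; removing D-C disconnects D from C; removing B-E disconnects B from E — these are bridges.
That makes 3 bridges.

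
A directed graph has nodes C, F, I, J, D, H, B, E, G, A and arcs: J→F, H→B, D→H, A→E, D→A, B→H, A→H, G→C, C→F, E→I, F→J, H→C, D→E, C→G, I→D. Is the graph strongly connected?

No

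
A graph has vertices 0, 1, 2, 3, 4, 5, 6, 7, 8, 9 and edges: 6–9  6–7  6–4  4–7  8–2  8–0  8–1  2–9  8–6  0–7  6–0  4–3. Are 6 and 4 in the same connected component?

Yes

From 6 we can reach 0, 1, 2, 3, 4, 6, 7, 8, 9, which includes 4.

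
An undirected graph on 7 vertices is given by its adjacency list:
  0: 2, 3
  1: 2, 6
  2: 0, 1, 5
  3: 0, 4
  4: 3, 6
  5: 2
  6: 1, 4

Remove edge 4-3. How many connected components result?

4 and 3 are still connected via 4-6-1-2-0-3, so the component count stays at 1.

1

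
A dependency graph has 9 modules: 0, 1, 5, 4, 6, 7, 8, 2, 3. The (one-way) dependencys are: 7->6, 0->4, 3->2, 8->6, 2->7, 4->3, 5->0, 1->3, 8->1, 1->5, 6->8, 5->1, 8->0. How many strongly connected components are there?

{0, 1, 2, 3, 4, 5, 6, 7, 8} are all mutually reachable — one SCC of size 9.
That gives 1 strongly connected component.

1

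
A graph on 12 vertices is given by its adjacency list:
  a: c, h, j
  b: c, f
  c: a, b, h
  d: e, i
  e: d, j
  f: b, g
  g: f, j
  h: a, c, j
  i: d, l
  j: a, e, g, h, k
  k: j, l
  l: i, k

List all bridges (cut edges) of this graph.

none

The edges on the cycle j-g-f-b-c-h-j are not bridges since each lies on that cycle.
Every edge lies on some cycle, so there are no bridges.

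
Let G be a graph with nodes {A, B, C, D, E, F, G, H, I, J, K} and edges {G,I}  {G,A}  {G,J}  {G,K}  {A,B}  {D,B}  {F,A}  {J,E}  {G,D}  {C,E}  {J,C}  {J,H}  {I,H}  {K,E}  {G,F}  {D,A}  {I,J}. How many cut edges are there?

The edges on the cycle G-I-H-J-G are not bridges since each lies on that cycle.
Every edge lies on some cycle, so there are no bridges.

0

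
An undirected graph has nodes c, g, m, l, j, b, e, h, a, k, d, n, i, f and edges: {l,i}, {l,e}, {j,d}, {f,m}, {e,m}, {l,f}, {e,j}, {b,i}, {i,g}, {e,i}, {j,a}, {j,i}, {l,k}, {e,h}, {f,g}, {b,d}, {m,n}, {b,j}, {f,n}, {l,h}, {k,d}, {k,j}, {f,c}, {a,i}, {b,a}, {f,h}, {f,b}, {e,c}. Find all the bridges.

The edges on the cycle l-f-b-a-j-k-l are not bridges since each lies on that cycle.
Every edge lies on some cycle, so there are no bridges.

none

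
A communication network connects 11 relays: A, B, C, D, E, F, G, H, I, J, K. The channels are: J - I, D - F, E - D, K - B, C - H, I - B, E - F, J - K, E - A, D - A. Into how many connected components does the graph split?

4

G is isolated — a component by itself.
Starting from C we can reach C, H. That is one component of size 2.
Starting from B we can reach B, I, J, K. That is one component of size 4.
Starting from A we can reach A, D, E, F. That is one component of size 4.
Total: 4 components.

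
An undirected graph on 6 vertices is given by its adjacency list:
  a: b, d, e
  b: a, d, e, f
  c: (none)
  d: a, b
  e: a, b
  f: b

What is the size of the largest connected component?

5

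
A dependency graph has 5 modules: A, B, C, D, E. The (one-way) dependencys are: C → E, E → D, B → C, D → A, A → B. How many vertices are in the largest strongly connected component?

{A, B, C, D, E} are all mutually reachable — one SCC of size 5.
The largest has 5 vertices.

5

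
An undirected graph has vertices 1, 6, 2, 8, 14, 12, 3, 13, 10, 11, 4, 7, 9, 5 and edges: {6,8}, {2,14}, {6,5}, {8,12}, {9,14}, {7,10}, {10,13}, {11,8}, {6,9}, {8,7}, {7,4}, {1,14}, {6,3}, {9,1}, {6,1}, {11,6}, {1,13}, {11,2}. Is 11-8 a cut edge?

After removing 11-8, the path 11-6-8 still connects them, so the edge is not a bridge.

No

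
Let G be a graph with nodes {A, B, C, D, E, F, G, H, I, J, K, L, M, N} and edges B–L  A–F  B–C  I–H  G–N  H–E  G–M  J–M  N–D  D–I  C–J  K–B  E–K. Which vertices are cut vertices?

B

Removing B increases the component count from 2 to 3, so B is a cut vertex.
By contrast removing G leaves 2 components; it is not a cut vertex. No other vertex is a cut vertex either.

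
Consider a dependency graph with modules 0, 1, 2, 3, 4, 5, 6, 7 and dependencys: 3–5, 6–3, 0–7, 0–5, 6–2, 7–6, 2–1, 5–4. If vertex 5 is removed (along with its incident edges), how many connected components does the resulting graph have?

2

With 5 gone, the remaining components are: {4}; {0, 1, 2, 3, 6, 7}.
That is 2 components.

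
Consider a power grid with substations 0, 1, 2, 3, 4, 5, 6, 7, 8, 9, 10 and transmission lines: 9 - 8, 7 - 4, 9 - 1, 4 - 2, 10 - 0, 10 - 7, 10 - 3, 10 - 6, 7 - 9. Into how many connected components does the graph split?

2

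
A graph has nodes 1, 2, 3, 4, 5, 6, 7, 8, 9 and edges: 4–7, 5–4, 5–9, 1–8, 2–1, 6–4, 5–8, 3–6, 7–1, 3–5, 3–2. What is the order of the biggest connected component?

9

Starting from 1 we can reach 1, 2, 3, 4, 5, 6, 7, 8, 9. That is one component of size 9.
The largest has 9 vertices.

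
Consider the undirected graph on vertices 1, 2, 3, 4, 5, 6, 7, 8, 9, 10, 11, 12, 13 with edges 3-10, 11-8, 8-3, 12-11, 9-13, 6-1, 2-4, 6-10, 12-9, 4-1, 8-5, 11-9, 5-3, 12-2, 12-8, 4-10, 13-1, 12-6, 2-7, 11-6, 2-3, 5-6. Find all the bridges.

The edges on the cycle 12-2-4-10-6-11-12 are not bridges since each lies on that cycle.
But removing 2-7 disconnects 2 from 7 — this is a bridge.

2-7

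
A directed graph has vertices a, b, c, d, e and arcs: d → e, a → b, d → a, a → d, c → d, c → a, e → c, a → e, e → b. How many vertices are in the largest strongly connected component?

{a, c, d, e} are all mutually reachable — one SCC of size 4.
{b} is an SCC by itself.
The largest has 4 vertices.

4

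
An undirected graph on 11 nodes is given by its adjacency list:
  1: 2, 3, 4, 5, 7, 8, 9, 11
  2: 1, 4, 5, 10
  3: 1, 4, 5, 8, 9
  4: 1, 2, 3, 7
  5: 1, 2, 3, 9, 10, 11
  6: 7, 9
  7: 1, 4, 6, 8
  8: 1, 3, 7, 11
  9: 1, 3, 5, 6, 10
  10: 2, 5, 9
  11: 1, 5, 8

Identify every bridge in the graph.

The edges on the cycle 1-11-8-3-1 are not bridges since each lies on that cycle.
Every edge lies on some cycle, so there are no bridges.

none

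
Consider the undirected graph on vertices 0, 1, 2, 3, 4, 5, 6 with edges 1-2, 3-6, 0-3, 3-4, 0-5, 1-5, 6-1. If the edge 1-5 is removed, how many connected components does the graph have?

1 and 5 are still connected via 1-6-3-0-5, so the component count stays at 1.

1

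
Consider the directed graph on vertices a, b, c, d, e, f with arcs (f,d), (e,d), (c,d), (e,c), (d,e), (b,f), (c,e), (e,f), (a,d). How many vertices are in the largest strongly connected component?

4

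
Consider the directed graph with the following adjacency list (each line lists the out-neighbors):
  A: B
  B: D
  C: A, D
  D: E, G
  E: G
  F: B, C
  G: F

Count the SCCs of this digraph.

{A, B, C, D, E, F, G} are all mutually reachable — one SCC of size 7.
That gives 1 strongly connected component.

1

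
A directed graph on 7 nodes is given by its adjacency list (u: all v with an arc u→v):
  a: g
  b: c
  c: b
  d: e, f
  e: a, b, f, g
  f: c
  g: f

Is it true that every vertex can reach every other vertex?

No

There is no directed path from a to d, so the graph is not strongly connected.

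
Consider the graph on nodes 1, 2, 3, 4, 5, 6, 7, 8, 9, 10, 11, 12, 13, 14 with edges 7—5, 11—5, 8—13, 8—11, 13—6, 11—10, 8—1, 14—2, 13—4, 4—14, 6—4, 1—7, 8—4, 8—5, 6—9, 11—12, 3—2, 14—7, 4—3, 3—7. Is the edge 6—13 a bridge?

After removing 6—13, the path 6-4-13 still connects them, so the edge is not a bridge.

No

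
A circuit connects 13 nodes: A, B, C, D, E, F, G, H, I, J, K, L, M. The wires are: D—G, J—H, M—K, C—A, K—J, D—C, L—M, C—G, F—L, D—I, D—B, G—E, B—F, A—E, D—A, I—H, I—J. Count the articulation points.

Removing D increases the component count from 1 to 2, so D is a cut vertex.
By contrast removing M leaves 1 component; it is not a cut vertex. No other vertex is a cut vertex either.

1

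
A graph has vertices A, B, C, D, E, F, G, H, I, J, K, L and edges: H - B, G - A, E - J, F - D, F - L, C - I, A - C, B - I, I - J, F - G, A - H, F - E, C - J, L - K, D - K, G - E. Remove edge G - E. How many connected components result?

G and E are still connected via G-F-E, so the component count stays at 1.

1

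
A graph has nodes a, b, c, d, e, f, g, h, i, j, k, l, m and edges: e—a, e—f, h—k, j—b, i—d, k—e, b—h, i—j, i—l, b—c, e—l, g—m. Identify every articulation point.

Removing b increases the component count from 2 to 3, so b is a cut vertex.
Removing e increases the component count from 2 to 4, so e is a cut vertex.
Removing i increases the component count from 2 to 3, so i is a cut vertex.
By contrast removing m leaves 2 components; it is not a cut vertex. No other vertex is a cut vertex either.

b, e, i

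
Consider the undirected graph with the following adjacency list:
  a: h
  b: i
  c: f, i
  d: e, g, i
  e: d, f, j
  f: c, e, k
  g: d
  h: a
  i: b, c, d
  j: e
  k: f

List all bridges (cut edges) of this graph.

The edges on the cycle e-d-i-c-f-e are not bridges since each lies on that cycle.
But removing b-i disconnects b from i; removing f-k disconnects f from k; removing d-g disconnects d from g; removing h-a disconnects h from a — these are bridges.
In total 5 edges are bridges.

a-h, b-i, d-g, e-j, f-k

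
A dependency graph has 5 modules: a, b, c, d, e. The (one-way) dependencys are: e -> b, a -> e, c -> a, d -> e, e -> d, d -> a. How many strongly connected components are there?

3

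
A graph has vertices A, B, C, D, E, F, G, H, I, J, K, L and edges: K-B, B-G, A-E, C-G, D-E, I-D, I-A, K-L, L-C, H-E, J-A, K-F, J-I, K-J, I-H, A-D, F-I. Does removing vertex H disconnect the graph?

No

Deleting H leaves 1 component (was 1) (its neighbors E, I remain connected to each other), so H is not a cut vertex.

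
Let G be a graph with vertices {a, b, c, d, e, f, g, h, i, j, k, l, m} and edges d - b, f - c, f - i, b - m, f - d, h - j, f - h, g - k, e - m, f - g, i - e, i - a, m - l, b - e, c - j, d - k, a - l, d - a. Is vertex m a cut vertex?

No

Deleting m leaves 1 component (was 1) (its neighbors b, e, l remain connected to each other), so m is not a cut vertex.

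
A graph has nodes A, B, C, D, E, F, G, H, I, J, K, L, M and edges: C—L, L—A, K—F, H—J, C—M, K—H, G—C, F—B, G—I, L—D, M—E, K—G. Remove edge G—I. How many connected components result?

Before removal there is 1 component.
G—I is a bridge — removing it separates G's side from I's side.
After removal: 2 components.

2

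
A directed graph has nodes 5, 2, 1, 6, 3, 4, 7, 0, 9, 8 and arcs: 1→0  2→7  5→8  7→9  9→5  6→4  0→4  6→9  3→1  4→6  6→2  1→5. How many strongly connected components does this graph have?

9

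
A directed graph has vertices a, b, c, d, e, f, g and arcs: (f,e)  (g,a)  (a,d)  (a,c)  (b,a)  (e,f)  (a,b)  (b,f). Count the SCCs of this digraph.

5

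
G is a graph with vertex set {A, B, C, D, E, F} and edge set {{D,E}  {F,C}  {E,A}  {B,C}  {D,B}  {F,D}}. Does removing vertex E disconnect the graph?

Deleting E raises the number of components from 1 to 2, so E is a cut vertex.

Yes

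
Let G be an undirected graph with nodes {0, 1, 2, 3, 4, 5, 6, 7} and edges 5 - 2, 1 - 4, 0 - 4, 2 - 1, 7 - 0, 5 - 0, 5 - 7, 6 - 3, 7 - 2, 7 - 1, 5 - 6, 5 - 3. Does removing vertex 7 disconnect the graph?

Deleting 7 leaves 1 component (was 1) (its neighbors 0, 1, 2, 5 remain connected to each other), so 7 is not a cut vertex.

No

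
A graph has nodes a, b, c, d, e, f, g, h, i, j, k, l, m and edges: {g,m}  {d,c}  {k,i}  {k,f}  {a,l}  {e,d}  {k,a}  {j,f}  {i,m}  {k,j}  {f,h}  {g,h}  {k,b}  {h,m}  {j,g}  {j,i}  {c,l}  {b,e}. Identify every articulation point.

Removing k increases the component count from 1 to 2, so k is a cut vertex.
By contrast removing a leaves 1 component; it is not a cut vertex. No other vertex is a cut vertex either.

k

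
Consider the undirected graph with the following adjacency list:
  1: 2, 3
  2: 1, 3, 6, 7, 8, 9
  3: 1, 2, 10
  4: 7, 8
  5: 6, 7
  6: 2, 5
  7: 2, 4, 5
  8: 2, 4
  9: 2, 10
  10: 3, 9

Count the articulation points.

Removing 2 increases the component count from 1 to 2, so 2 is a cut vertex.
By contrast removing 7 leaves 1 component; it is not a cut vertex. No other vertex is a cut vertex either.

1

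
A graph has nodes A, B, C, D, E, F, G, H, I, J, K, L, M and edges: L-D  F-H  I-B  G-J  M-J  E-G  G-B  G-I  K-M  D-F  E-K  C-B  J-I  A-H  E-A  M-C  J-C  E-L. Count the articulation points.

1

Removing E increases the component count from 1 to 2, so E is a cut vertex.
By contrast removing L leaves 1 component; it is not a cut vertex. No other vertex is a cut vertex either.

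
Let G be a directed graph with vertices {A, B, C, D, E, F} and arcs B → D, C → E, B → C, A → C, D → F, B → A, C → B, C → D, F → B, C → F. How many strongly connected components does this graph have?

2

{A, B, C, D, F} are all mutually reachable — one SCC of size 5.
{E} is an SCC by itself.
That gives 2 strongly connected components.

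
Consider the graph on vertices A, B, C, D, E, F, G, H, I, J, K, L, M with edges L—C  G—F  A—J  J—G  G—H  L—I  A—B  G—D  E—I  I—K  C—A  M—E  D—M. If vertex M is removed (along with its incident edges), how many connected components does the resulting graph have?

1

With M gone, the remaining components are: {A, B, C, D, E, F, G, H, I, J, K, L}.
That is 1 component.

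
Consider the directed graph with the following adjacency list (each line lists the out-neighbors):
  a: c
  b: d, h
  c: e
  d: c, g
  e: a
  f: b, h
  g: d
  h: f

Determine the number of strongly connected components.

3

{a, c, e} are all mutually reachable — one SCC of size 3.
{b, f, h} are all mutually reachable — one SCC of size 3.
{d, g} are all mutually reachable — one SCC of size 2.
That gives 3 strongly connected components.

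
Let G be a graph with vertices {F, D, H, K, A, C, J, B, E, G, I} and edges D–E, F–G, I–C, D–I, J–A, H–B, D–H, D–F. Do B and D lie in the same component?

Yes

From B we can reach B, C, D, E, F, G, H, I, which includes D.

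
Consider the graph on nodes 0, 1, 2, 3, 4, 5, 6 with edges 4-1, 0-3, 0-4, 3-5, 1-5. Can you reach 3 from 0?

From 0 we can reach 0, 1, 3, 4, 5, which includes 3.

Yes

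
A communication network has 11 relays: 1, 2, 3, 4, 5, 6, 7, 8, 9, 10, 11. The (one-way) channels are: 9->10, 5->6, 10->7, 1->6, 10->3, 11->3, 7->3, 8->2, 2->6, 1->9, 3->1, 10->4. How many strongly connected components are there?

{1, 3, 7, 9, 10} are all mutually reachable — one SCC of size 5.
{8} is an SCC by itself.
{6} is an SCC by itself.
{5} is an SCC by itself.
{2} is an SCC by itself.
(and 2 more singleton SCCs)
That gives 7 strongly connected components.

7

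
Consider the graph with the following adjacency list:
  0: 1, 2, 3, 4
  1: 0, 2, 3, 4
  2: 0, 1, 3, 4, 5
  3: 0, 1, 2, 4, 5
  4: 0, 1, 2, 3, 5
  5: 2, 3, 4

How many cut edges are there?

0

The edges on the cycle 4-0-1-2-4 are not bridges since each lies on that cycle.
Every edge lies on some cycle, so there are no bridges.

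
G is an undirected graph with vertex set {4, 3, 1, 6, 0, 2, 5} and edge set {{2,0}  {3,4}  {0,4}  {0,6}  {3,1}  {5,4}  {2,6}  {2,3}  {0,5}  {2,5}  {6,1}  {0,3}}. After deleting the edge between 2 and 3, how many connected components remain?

1

2 and 3 are still connected via 2-0-3, so the component count stays at 1.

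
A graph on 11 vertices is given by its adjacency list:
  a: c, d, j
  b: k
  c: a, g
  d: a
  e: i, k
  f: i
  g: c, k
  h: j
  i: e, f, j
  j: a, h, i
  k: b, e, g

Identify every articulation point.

Removing a increases the component count from 1 to 2, so a is a cut vertex.
Removing i increases the component count from 1 to 2, so i is a cut vertex.
Removing j increases the component count from 1 to 2, so j is a cut vertex.
Likewise k is a cut vertex.
By contrast removing d leaves 1 component; it is not a cut vertex. No other vertex is a cut vertex either.

a, i, j, k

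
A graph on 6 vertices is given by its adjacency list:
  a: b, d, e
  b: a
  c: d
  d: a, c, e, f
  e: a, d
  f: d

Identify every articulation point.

a, d

Removing a increases the component count from 1 to 2, so a is a cut vertex.
Removing d increases the component count from 1 to 3, so d is a cut vertex.
By contrast removing c leaves 1 component; it is not a cut vertex. No other vertex is a cut vertex either.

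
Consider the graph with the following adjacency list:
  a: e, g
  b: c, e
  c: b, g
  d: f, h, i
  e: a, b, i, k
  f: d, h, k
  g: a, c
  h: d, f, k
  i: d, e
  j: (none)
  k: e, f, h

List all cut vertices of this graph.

e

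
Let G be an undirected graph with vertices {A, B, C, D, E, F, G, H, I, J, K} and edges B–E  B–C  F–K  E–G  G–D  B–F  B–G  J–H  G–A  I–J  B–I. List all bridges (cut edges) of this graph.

A-G, B-C, B-F, B-I, D-G, F-K, H-J, I-J

The edges on the cycle B-E-G-B are not bridges since each lies on that cycle.
But removing B–I disconnects B from I; removing G–A disconnects G from A; removing I–J disconnects I from J; removing B–C disconnects B from C — these are bridges.
In total 8 edges are bridges.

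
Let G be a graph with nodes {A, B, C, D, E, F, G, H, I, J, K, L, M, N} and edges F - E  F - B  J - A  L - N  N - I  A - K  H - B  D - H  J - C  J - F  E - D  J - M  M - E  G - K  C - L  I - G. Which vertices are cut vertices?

Removing J increases the component count from 1 to 2, so J is a cut vertex.
By contrast removing F leaves 1 component; it is not a cut vertex. No other vertex is a cut vertex either.

J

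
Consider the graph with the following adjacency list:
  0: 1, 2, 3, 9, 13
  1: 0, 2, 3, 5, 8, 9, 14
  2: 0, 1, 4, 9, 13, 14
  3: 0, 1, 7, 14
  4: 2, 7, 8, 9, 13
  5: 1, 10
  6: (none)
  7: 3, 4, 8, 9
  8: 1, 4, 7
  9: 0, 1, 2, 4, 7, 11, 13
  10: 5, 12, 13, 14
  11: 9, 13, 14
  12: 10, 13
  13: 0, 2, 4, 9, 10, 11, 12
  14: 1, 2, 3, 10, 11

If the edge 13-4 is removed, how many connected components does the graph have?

13 and 4 are still connected via 13-9-4, so the component count stays at 2.

2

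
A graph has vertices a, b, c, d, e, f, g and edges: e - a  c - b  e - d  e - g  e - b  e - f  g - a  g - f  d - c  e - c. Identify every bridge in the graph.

The edges on the cycle e-d-c-e are not bridges since each lies on that cycle.
Every edge lies on some cycle, so there are no bridges.

none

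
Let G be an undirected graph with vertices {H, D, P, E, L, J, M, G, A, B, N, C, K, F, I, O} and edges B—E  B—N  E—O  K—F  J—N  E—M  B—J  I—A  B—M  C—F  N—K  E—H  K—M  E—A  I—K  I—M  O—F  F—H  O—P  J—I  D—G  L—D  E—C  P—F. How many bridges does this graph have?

2

The edges on the cycle B-J-N-B are not bridges since each lies on that cycle.
But removing L—D disconnects L from D; removing D—G disconnects D from G — these are bridges.
That makes 2 bridges.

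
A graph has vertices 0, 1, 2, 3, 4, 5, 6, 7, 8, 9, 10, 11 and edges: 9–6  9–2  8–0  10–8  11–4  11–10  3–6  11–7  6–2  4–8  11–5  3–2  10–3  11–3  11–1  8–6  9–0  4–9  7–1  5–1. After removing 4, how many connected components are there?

With 4 gone, the remaining components are: {0, 1, 2, 3, 5, 6, 7, 8, 9, 10, 11}.
That is 1 component.

1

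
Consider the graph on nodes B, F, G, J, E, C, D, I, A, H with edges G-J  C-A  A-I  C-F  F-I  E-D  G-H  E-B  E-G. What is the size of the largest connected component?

6

Starting from A we can reach A, C, F, I. That is one component of size 4.
Starting from B we can reach B, D, E, G, H, J. That is one component of size 6.
The largest has 6 vertices.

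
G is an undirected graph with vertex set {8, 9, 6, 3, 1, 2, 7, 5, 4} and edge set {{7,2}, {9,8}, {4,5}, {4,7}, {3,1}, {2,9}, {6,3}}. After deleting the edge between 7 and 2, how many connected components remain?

Before removal there are 2 components.
7 - 2 is a bridge — removing it separates 7's side from 2's side.
After removal: 3 components.

3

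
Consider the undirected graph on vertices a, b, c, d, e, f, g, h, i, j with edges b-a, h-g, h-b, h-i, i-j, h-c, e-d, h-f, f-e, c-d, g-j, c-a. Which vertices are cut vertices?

Removing h increases the component count from 1 to 2, so h is a cut vertex.
By contrast removing b leaves 1 component; it is not a cut vertex. No other vertex is a cut vertex either.

h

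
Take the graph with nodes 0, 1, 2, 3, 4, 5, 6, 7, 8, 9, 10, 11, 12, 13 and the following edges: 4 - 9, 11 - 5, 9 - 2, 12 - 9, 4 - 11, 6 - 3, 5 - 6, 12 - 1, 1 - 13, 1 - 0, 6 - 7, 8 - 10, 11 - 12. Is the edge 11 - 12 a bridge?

After removing 11 - 12, the path 11-4-9-12 still connects them, so the edge is not a bridge.

No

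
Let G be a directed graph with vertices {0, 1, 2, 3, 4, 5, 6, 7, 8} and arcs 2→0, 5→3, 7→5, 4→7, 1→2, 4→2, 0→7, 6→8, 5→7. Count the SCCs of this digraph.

{5, 7} are all mutually reachable — one SCC of size 2.
{4} is an SCC by itself.
{6} is an SCC by itself.
{1} is an SCC by itself.
{2} is an SCC by itself.
(and 3 more singleton SCCs)
That gives 8 strongly connected components.

8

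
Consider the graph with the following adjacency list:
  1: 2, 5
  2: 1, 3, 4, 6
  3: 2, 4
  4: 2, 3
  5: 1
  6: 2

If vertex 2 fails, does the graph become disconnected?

Deleting 2 raises the number of components from 1 to 3, so 2 is a cut vertex.

Yes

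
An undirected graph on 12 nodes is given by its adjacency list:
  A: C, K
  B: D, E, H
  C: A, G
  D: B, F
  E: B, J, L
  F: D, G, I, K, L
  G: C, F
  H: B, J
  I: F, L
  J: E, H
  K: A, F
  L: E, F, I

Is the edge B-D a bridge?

After removing B-D, the path B-E-L-F-D still connects them, so the edge is not a bridge.

No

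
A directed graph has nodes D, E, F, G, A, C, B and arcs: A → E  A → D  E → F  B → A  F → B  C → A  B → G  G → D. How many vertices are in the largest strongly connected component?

4

{A, B, E, F} are all mutually reachable — one SCC of size 4.
{C} is an SCC by itself.
{G} is an SCC by itself.
{D} is an SCC by itself.
The largest has 4 vertices.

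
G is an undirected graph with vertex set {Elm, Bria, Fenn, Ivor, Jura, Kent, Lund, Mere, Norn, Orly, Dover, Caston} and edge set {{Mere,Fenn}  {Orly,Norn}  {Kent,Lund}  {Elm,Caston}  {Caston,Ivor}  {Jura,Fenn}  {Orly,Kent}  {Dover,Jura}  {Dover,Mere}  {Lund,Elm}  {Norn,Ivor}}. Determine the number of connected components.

3

Bria is isolated — a component by itself.
Starting from Fenn we can reach Fenn, Jura, Mere, Dover. That is one component of size 4.
Starting from Elm we can reach Elm, Ivor, Kent, Lund, Norn, Orly, Caston. That is one component of size 7.
Total: 3 components.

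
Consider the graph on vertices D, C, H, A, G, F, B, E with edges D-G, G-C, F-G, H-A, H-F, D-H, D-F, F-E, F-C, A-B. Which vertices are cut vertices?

A, F, H

Removing A increases the component count from 1 to 2, so A is a cut vertex.
Removing F increases the component count from 1 to 2, so F is a cut vertex.
Removing H increases the component count from 1 to 2, so H is a cut vertex.
By contrast removing C leaves 1 component; it is not a cut vertex. No other vertex is a cut vertex either.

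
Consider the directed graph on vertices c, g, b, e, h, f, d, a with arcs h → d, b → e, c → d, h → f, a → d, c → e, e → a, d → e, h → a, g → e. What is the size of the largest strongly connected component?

{a, d, e} are all mutually reachable — one SCC of size 3.
{b} is an SCC by itself.
{c} is an SCC by itself.
{h} is an SCC by itself.
{g} is an SCC by itself.
(and 1 more singleton SCC)
The largest has 3 vertices.

3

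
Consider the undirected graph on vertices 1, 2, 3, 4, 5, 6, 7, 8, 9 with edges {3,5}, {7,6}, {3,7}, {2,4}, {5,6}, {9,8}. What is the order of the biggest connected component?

1 is isolated — a component by itself.
Starting from 2 we can reach 2, 4. That is one component of size 2.
Starting from 8 we can reach 8, 9. That is one component of size 2.
Starting from 3 we can reach 3, 5, 6, 7. That is one component of size 4.
The largest has 4 vertices.

4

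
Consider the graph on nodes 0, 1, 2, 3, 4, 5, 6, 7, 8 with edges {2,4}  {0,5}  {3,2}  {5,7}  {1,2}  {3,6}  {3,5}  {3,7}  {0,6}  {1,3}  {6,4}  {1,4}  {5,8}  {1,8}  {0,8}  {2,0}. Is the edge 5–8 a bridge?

After removing 5–8, the path 5-0-8 still connects them, so the edge is not a bridge.

No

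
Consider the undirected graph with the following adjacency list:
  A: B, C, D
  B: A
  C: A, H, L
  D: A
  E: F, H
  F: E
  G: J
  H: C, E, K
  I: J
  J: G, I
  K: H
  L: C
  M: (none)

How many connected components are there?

M is isolated — a component by itself.
Starting from G we can reach G, I, J. That is one component of size 3.
Starting from A we can reach A, B, C, D, E, F, H, K, L. That is one component of size 9.
Total: 3 components.

3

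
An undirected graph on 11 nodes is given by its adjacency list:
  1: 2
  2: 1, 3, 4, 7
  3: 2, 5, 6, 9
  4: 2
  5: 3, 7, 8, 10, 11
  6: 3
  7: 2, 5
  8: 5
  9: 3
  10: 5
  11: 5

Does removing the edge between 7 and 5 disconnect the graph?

No

After removing 7-5, the path 7-2-3-5 still connects them, so the edge is not a bridge.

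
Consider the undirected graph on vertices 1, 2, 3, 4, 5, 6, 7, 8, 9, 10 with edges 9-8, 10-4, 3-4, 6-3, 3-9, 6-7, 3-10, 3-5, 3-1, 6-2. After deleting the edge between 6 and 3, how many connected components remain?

2

Before removal there is 1 component.
6-3 is a bridge — removing it separates 6's side from 3's side.
After removal: 2 components.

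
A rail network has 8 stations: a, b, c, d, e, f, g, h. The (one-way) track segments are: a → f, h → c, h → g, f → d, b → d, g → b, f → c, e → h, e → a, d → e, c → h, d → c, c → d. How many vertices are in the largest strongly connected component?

8

{a, b, c, d, e, f, g, h} are all mutually reachable — one SCC of size 8.
The largest has 8 vertices.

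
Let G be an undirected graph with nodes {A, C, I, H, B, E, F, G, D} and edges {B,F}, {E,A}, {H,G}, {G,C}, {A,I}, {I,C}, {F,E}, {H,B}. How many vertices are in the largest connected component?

D is isolated — a component by itself.
Starting from A we can reach A, B, C, E, F, G, H, I. That is one component of size 8.
The largest has 8 vertices.

8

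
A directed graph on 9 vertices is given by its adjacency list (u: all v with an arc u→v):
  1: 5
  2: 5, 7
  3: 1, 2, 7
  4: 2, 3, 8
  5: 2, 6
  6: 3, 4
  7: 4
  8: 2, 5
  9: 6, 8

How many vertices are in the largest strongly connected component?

8

{1, 2, 3, 4, 5, 6, 7, 8} are all mutually reachable — one SCC of size 8.
{9} is an SCC by itself.
The largest has 8 vertices.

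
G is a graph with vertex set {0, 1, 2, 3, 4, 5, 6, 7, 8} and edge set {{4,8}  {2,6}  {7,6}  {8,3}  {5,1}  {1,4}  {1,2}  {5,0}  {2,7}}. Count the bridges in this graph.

6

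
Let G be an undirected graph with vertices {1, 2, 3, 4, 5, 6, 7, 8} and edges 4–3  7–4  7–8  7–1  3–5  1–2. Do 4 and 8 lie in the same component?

From 4 we can reach 1, 2, 3, 4, 5, 7, 8, which includes 8.

Yes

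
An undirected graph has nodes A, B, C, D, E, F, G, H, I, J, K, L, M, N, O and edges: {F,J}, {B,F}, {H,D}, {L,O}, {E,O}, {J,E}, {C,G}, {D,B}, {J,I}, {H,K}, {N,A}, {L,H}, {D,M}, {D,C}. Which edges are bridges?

A-N, C-D, C-G, D-M, H-K, I-J

The edges on the cycle L-H-D-B-F-J-E-O-L are not bridges since each lies on that cycle.
But removing M—D disconnects M from D; removing I—J disconnects I from J; removing C—G disconnects C from G; removing N—A disconnects N from A — these are bridges.
In total 6 edges are bridges.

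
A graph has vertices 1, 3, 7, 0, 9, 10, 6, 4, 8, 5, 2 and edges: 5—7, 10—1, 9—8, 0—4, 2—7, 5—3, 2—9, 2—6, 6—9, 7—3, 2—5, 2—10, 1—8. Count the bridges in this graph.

1

The edges on the cycle 2-5-3-7-2 are not bridges since each lies on that cycle.
But removing 0—4 disconnects 0 from 4 — this is a bridge.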